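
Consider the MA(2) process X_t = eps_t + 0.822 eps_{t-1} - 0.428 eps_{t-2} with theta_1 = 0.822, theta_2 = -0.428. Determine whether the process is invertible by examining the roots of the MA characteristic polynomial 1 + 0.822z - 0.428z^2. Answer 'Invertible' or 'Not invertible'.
\text{Not invertible}

The MA(q) characteristic polynomial is P(z) = 1 + 0.822z - 0.428z^2.
Invertibility requires all roots to lie outside the unit circle, i.e. |z| > 1 for every root.
Set 1 + (0.822) z + (-0.428) z^2 = 0, i.e. a z^2 + b z + c = 0 with a = -0.428, b = 0.822, c = 1.
Discriminant D = b^2 - 4ac = (0.822)^2 - 4*(-0.428)*1 = 0.675684 - (-1.712) = 2.387684.
D >= 0, so the roots are real: z = (-b +/- sqrt(D)) / (2a) = (-0.822 +/- 1.545213) / (-0.856).
  z_1 = (-0.822 + 1.545213) / (-0.856) = -0.8449,   |z_1| = 0.8449.
  z_2 = (-0.822 - 1.545213) / (-0.856) = 2.7654,   |z_2| = 2.7654.
Moduli of all roots: 0.8449, 2.7654.
All moduli strictly greater than 1? No.
Verdict: Not invertible.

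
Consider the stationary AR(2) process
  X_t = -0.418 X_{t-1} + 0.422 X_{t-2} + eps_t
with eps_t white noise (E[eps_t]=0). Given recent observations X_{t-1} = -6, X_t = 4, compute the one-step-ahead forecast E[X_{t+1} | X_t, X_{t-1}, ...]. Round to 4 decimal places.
E[X_{t+1} \mid \mathcal F_t] = -4.2040

For an AR(p) model X_t = c + sum_i phi_i X_{t-i} + eps_t, the
one-step-ahead conditional mean is
  E[X_{t+1} | X_t, ...] = c + sum_i phi_i X_{t+1-i}.
Substitute known values:
  E[X_{t+1} | ...] = (-0.418) * (4) + (0.422) * (-6)
                   = -4.2040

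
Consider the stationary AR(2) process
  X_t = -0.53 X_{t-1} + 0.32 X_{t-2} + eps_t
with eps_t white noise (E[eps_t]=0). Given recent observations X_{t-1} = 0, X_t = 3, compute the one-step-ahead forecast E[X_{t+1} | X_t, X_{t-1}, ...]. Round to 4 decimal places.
E[X_{t+1} \mid \mathcal F_t] = -1.5900

For an AR(p) model X_t = c + sum_i phi_i X_{t-i} + eps_t, the
one-step-ahead conditional mean is
  E[X_{t+1} | X_t, ...] = c + sum_i phi_i X_{t+1-i}.
Substitute known values:
  E[X_{t+1} | ...] = (-0.53) * (3) + (0.32) * (0)
                   = -1.5900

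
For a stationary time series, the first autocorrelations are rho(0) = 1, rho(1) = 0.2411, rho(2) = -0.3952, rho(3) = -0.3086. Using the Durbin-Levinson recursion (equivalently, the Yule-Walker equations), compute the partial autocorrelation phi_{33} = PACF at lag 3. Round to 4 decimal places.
\phi_{33} = -0.0710

The PACF at lag k is phi_{kk}, the last component of the solution
to the Yule-Walker system G_k phi = r_k where
  (G_k)_{ij} = rho(|i - j|), (r_k)_i = rho(i), i,j = 1..k.
Equivalently, Durbin-Levinson gives phi_{kk} iteratively:
  phi_{11} = rho(1)
  phi_{kk} = [rho(k) - sum_{j=1..k-1} phi_{k-1,j} rho(k-j)]
            / [1 - sum_{j=1..k-1} phi_{k-1,j} rho(j)],
  phi_{k,j} = phi_{k-1,j} - phi_{kk} phi_{k-1,k-j},  j = 1..k-1.
Step k = 1:
  phi_11 = rho(1) = 0.2411.
Step k = 2:
  phi_22 = [rho(2) - phi_11 rho(1)] / [1 - phi_11 rho(1)] = [-0.3952 - (0.2411)(0.2411)] / [1 - (0.2411)(0.2411)]
         = -0.45332921 / 0.94187079 = -0.481307.
  Update: phi_21 = phi_11 - phi_22 phi_11 = 0.2411 - (-0.481307)(0.2411) = 0.357143.
Step k = 3:
  phi_33 = [rho(3) - phi_21 rho(2) - phi_22 rho(1)] / [1 - phi_21 rho(1) - phi_22 rho(2)]
    numerator   = -0.3086 - (0.357143)(-0.3952) - (-0.481307)(0.2411) = -0.05141385
    denominator = 1 - (0.357143)(0.2411) - (-0.481307)(-0.3952) = 0.72368017
  phi_33 = -0.05141385 / 0.72368017 = -0.071.
Therefore phi_{33} = -0.0710.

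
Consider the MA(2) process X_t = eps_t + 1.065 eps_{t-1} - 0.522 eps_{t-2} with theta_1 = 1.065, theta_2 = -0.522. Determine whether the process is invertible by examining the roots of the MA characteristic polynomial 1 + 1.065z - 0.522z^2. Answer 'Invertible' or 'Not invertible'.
\text{Not invertible}

The MA(q) characteristic polynomial is P(z) = 1 + 1.065z - 0.522z^2.
Invertibility requires all roots to lie outside the unit circle, i.e. |z| > 1 for every root.
Set 1 + (1.065) z + (-0.522) z^2 = 0, i.e. a z^2 + b z + c = 0 with a = -0.522, b = 1.065, c = 1.
Discriminant D = b^2 - 4ac = (1.065)^2 - 4*(-0.522)*1 = 1.134225 - (-2.088) = 3.222225.
D >= 0, so the roots are real: z = (-b +/- sqrt(D)) / (2a) = (-1.065 +/- 1.795056) / (-1.044).
  z_1 = (-1.065 + 1.795056) / (-1.044) = -0.6993,   |z_1| = 0.6993.
  z_2 = (-1.065 - 1.795056) / (-1.044) = 2.7395,   |z_2| = 2.7395.
Moduli of all roots: 0.6993, 2.7395.
All moduli strictly greater than 1? No.
Verdict: Not invertible.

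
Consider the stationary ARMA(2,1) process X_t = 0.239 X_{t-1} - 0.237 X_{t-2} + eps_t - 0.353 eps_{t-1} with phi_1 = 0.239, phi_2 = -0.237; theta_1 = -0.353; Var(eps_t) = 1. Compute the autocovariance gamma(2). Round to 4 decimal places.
\gamma(2) = -0.2757

Multiply the model equation by X_{t-k} and take expectations. With theta_0 = psi_0 = 1 and psi_j the MA(infinity) weights, this gives
  gamma(k) - sum_i phi_i gamma(k-i) = c_k,
  c_k = sigma^2 * sum_{j=k..q} theta_j psi_{j-k}   (c_k = 0 for k > q),
using gamma(-m) = gamma(m).
psi-weights needed (psi_j = theta_j + sum_i phi_i psi_{j-i}):
  psi_1 = theta_1 + phi_1 = -0.353 + (0.239) = -0.114
Right-hand sides:
  c_0 = sigma^2 (1 + theta_1 psi_1) = 1 * (1 + (-0.353)(-0.114)) = 1 * 1.040242 = 1.040242
  c_1 = sigma^2 theta_1 = 1 * (-0.353) = -0.353
  c_2 = 0
Equations for k = 0, 1, 2 (AR order 2, c_2 = 0):
  (E0) gamma(0) = phi_1 gamma(1) + phi_2 gamma(2) + c_0
  (E1) gamma(1) = phi_1 gamma(0) + phi_2 gamma(1) + c_1
  (E2) gamma(2) = phi_1 gamma(1) + phi_2 gamma(0)
From (E1): gamma(1) = A gamma(0) + B with
  A = phi_1 / (1 - phi_2) = 0.239 / 1.237 = 0.193209,   B = c_1 / (1 - phi_2) = -0.353 / 1.237 = -0.285368.
Insert (E2) into (E0): gamma(0) (1 - phi_2^2) = phi_1 (1 + phi_2) gamma(1) + c_0.
  phi_1 (1 + phi_2) = (0.239)(0.763) = 0.182357,   1 - phi_2^2 = 0.943831.
Replace gamma(1) by A gamma(0) + B and collect gamma(0):
  gamma(0) [0.943831 - (0.182357)(0.193209)] = (0.182357)(-0.285368) + 1.040242
  gamma(0) * 0.908598 = 0.988203
  gamma(0) = 0.988203 / 0.908598 = 1.087613.
  gamma(1) = A gamma(0) + B = (0.193209)(1.087613) + (-0.285368) = -0.075231.
  gamma(2) = phi_1 gamma(1) + phi_2 gamma(0) = (0.239)(-0.075231) + (-0.237)(1.087613) = -0.275744.
Therefore gamma(2) = -0.2757 (to 4 decimal places).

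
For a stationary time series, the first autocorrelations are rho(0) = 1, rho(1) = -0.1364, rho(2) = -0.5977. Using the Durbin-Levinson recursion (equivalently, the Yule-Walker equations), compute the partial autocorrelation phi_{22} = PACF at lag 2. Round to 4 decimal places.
\phi_{22} = -0.6280

The PACF at lag k is phi_{kk}, the last component of the solution
to the Yule-Walker system G_k phi = r_k where
  (G_k)_{ij} = rho(|i - j|), (r_k)_i = rho(i), i,j = 1..k.
Equivalently, Durbin-Levinson gives phi_{kk} iteratively:
  phi_{11} = rho(1)
  phi_{kk} = [rho(k) - sum_{j=1..k-1} phi_{k-1,j} rho(k-j)]
            / [1 - sum_{j=1..k-1} phi_{k-1,j} rho(j)],
  phi_{k,j} = phi_{k-1,j} - phi_{kk} phi_{k-1,k-j},  j = 1..k-1.
Step k = 1:
  phi_11 = rho(1) = -0.1364.
Step k = 2:
  phi_22 = [rho(2) - phi_11 rho(1)] / [1 - phi_11 rho(1)] = [-0.5977 - (-0.1364)(-0.1364)] / [1 - (-0.1364)(-0.1364)]
         = -0.61630496 / 0.98139504 = -0.628.
Therefore phi_{22} = -0.6280.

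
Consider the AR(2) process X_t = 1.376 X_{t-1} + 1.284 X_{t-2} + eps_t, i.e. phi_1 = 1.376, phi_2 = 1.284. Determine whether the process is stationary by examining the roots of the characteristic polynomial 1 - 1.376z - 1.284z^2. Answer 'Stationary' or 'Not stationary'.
\text{Not stationary}

The AR(p) characteristic polynomial is P(z) = 1 - 1.376z - 1.284z^2.
Stationarity requires all roots to lie outside the unit circle, i.e. |z| > 1 for every root.
Set 1 + (-1.376) z + (-1.284) z^2 = 0, i.e. a z^2 + b z + c = 0 with a = -1.284, b = -1.376, c = 1.
Discriminant D = b^2 - 4ac = (-1.376)^2 - 4*(-1.284)*1 = 1.893376 - (-5.136) = 7.029376.
D >= 0, so the roots are real: z = (-b +/- sqrt(D)) / (2a) = (1.376 +/- 2.651297) / (-2.568).
  z_1 = (1.376 + 2.651297) / (-2.568) = -1.5683,   |z_1| = 1.5683.
  z_2 = (1.376 - 2.651297) / (-2.568) = 0.4966,   |z_2| = 0.4966.
Moduli of all roots: 1.5683, 0.4966.
All moduli strictly greater than 1? No.
Verdict: Not stationary.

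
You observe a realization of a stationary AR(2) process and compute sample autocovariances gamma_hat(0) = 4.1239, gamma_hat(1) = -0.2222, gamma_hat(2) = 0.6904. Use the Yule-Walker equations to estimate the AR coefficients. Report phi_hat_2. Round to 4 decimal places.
\hat\phi_{2} = 0.1650

The Yule-Walker equations for an AR(p) process read, in matrix form,
  Gamma_p phi = r_p,   with   (Gamma_p)_{ij} = gamma(|i - j|),
                       (r_p)_i = gamma(i),   i,j = 1..p.
Substitute the sample gammas (Toeplitz matrix and right-hand side of size 2):
  Gamma_p = [[4.1239, -0.2222], [-0.2222, 4.1239]]
  r_p     = [-0.2222, 0.6904]
Written out:
  4.1239 phi_1 - 0.2222 phi_2 = -0.2222
  -0.2222 phi_1 + 4.1239 phi_2 = 0.6904
Solve by Cramer's rule:
  det = gamma(0)^2 - gamma(1)^2 = (4.1239)^2 - (-0.2222)^2 = 17.00655121 - 0.04937284 = 16.95717837
  phi_hat_1 = [gamma(1) gamma(0) - gamma(1) gamma(2)] / det = [(-0.2222)(4.1239) - (-0.2222)(0.6904)] / 16.95717837 = -0.7629237 / 16.95717837 = -0.045
  phi_hat_2 = [gamma(0) gamma(2) - gamma(1)^2] / det = [(4.1239)(0.6904) - (-0.2222)^2] / 16.95717837 = 2.79776772 / 16.95717837 = 0.165
So phi_hat = [-0.0450, 0.1650].
Therefore phi_hat_2 = 0.1650.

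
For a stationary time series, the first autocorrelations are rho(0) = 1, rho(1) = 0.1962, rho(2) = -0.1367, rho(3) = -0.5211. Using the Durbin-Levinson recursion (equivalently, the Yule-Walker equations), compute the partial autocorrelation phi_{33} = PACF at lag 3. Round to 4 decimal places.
\phi_{33} = -0.4880

The PACF at lag k is phi_{kk}, the last component of the solution
to the Yule-Walker system G_k phi = r_k where
  (G_k)_{ij} = rho(|i - j|), (r_k)_i = rho(i), i,j = 1..k.
Equivalently, Durbin-Levinson gives phi_{kk} iteratively:
  phi_{11} = rho(1)
  phi_{kk} = [rho(k) - sum_{j=1..k-1} phi_{k-1,j} rho(k-j)]
            / [1 - sum_{j=1..k-1} phi_{k-1,j} rho(j)],
  phi_{k,j} = phi_{k-1,j} - phi_{kk} phi_{k-1,k-j},  j = 1..k-1.
Step k = 1:
  phi_11 = rho(1) = 0.1962.
Step k = 2:
  phi_22 = [rho(2) - phi_11 rho(1)] / [1 - phi_11 rho(1)] = [-0.1367 - (0.1962)(0.1962)] / [1 - (0.1962)(0.1962)]
         = -0.17519444 / 0.96150556 = -0.182208.
  Update: phi_21 = phi_11 - phi_22 phi_11 = 0.1962 - (-0.182208)(0.1962) = 0.231949.
Step k = 3:
  phi_33 = [rho(3) - phi_21 rho(2) - phi_22 rho(1)] / [1 - phi_21 rho(1) - phi_22 rho(2)]
    numerator   = -0.5211 - (0.231949)(-0.1367) - (-0.182208)(0.1962) = -0.45364323
    denominator = 1 - (0.231949)(0.1962) - (-0.182208)(-0.1367) = 0.92958365
  phi_33 = -0.45364323 / 0.92958365 = -0.488.
Therefore phi_{33} = -0.4880.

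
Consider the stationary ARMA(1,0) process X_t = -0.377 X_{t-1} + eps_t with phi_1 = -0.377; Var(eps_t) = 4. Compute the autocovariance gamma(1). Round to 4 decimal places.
\gamma(1) = -1.7578

Multiply the model equation by X_{t-k} and take expectations. With theta_0 = psi_0 = 1 and psi_j the MA(infinity) weights, this gives
  gamma(k) - sum_i phi_i gamma(k-i) = c_k,
  c_k = sigma^2 * sum_{j=k..q} theta_j psi_{j-k}   (c_k = 0 for k > q),
using gamma(-m) = gamma(m).
Pure AR (q = 0): c_0 = sigma^2 = 4, c_k = 0 for k >= 1.
Equations for k = 0 and k = 1 (AR order 1):
  gamma(0) = phi_1 gamma(1) + c_0
  gamma(1) = phi_1 gamma(0) + c_1
Substituting the second into the first: gamma(0) (1 - phi_1^2) = c_0 + phi_1 c_1, so
  gamma(0) = c_0 / (1 - phi_1^2) = 4 / (1 - (-0.377)^2) = 4 / 0.857871 = 4.662706.
  gamma(1) = phi_1 gamma(0) = (-0.377)(4.662706) = -1.75784.
Therefore gamma(1) = -1.7578 (to 4 decimal places).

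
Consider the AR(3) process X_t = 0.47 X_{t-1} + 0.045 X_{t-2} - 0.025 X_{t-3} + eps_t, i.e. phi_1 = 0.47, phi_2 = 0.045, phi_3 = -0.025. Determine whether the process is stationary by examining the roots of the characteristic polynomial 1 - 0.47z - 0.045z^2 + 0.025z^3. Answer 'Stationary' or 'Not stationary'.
\text{Stationary}

The AR(p) characteristic polynomial is P(z) = 1 - 0.47z - 0.045z^2 + 0.025z^3.
Stationarity requires all roots to lie outside the unit circle, i.e. |z| > 1 for every root.
Degree 3: look for a simple real root z0 first, then factor out (1 - z/z0) and solve the remaining quadratic.
Testing z0 = 4: P(4) = 1 + (-0.47)(4) + (-0.045)(4)^2 + (0.025)(4)^3
  = 1 + (-1.88) + (-0.72) + (1.6) = 0.  So z_0 = 4 is a root, |z_0| = 4.
Divide out the factor (1 - 0.25 z) = (1 - z/z0) (since 1/z0 = 0.25):
  P(z) = (1 - 0.25 z)(1 + (-0.22) z + (-0.1) z^2)
  [check: z-coef -0.22 - (0.25) = -0.47; z^2-coef -0.1 - (0.25)(-0.22) = -0.045; z^3-coef -(0.25)(-0.1) = 0.025.]
Remaining roots from the quadratic factor 1 + (-0.22) z + (-0.1) z^2:
  Set 1 + (-0.22) z + (-0.1) z^2 = 0, i.e. a z^2 + b z + c = 0 with a = -0.1, b = -0.22, c = 1.
  Discriminant D = b^2 - 4ac = (-0.22)^2 - 4*(-0.1)*1 = 0.0484 - (-0.4) = 0.4484.
  D >= 0, so the roots are real: z = (-b +/- sqrt(D)) / (2a) = (0.22 +/- 0.669627) / (-0.2).
    z_1 = (0.22 + 0.669627) / (-0.2) = -4.4481,   |z_1| = 4.4481.
    z_2 = (0.22 - 0.669627) / (-0.2) = 2.2481,   |z_2| = 2.2481.
Moduli of all roots: 4.0000, 4.4481, 2.2481.
All moduli strictly greater than 1? Yes.
Verdict: Stationary.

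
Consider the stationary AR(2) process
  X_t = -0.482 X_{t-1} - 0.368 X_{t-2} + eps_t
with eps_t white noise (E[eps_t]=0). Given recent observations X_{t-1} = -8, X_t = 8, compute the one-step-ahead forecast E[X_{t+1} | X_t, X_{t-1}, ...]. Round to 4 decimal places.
E[X_{t+1} \mid \mathcal F_t] = -0.9120

For an AR(p) model X_t = c + sum_i phi_i X_{t-i} + eps_t, the
one-step-ahead conditional mean is
  E[X_{t+1} | X_t, ...] = c + sum_i phi_i X_{t+1-i}.
Substitute known values:
  E[X_{t+1} | ...] = (-0.482) * (8) + (-0.368) * (-8)
                   = -0.9120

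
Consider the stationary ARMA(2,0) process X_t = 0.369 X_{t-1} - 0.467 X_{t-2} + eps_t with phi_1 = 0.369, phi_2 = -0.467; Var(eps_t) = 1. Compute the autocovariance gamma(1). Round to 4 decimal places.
\gamma(1) = 0.3434

Multiply the model equation by X_{t-k} and take expectations. With theta_0 = psi_0 = 1 and psi_j the MA(infinity) weights, this gives
  gamma(k) - sum_i phi_i gamma(k-i) = c_k,
  c_k = sigma^2 * sum_{j=k..q} theta_j psi_{j-k}   (c_k = 0 for k > q),
using gamma(-m) = gamma(m).
Pure AR (q = 0): c_0 = sigma^2 = 1, c_k = 0 for k >= 1.
Equations for k = 0, 1, 2 (AR order 2, c_2 = 0):
  (E0) gamma(0) = phi_1 gamma(1) + phi_2 gamma(2) + c_0
  (E1) gamma(1) = phi_1 gamma(0) + phi_2 gamma(1) + c_1
  (E2) gamma(2) = phi_1 gamma(1) + phi_2 gamma(0)
From (E1): gamma(1) = A gamma(0) + B with
  A = phi_1 / (1 - phi_2) = 0.369 / 1.467 = 0.251534,   B = c_1 / (1 - phi_2) = 0 / 1.467 = 0.
Insert (E2) into (E0): gamma(0) (1 - phi_2^2) = phi_1 (1 + phi_2) gamma(1) + c_0.
  phi_1 (1 + phi_2) = (0.369)(0.533) = 0.196677,   1 - phi_2^2 = 0.781911.
Replace gamma(1) by A gamma(0) + B and collect gamma(0):
  gamma(0) [0.781911 - (0.196677)(0.251534)] = c_0 = 1
  gamma(0) * 0.73244 = 1
  gamma(0) = 1 / 0.73244 = 1.365299.
  gamma(1) = A gamma(0) = (0.251534)(1.365299) = 0.343419.
Therefore gamma(1) = 0.3434 (to 4 decimal places).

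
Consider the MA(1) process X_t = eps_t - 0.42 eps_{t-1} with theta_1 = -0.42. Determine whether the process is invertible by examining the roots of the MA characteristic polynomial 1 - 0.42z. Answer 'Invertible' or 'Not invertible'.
\text{Invertible}

The MA(q) characteristic polynomial is P(z) = 1 - 0.42z.
Invertibility requires all roots to lie outside the unit circle, i.e. |z| > 1 for every root.
This is linear in z: 1 + (-0.42) z = 0  =>  z = -1/(-0.42) = 2.380952,  |z| = 2.380952.
Moduli of all roots: 2.3810.
All moduli strictly greater than 1? Yes.
Verdict: Invertible.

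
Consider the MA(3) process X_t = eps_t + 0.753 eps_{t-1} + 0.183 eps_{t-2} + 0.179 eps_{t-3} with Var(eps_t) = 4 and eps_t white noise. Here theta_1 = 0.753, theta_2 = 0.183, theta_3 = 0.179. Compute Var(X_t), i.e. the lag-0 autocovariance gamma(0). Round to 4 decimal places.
\gamma(0) = 6.5302

For an MA(q) process X_t = eps_t + sum_i theta_i eps_{t-i} with
Var(eps_t) = sigma^2, the variance is
  gamma(0) = sigma^2 * (1 + sum_i theta_i^2).
  sum_i theta_i^2 = (0.753)^2 + (0.183)^2 + (0.179)^2 = 0.567009 + 0.033489 + 0.032041 = 0.632539.
  gamma(0) = 4 * (1 + 0.632539) = 4 * 1.632539 = 6.530156, which rounds to 6.5302.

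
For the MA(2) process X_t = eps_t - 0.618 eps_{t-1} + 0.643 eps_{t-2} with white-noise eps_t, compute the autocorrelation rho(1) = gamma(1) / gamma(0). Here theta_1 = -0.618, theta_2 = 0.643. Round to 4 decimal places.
\rho(1) = -0.5656

For an MA(q) process with theta_0 = 1, the autocovariance is
  gamma(k) = sigma^2 * sum_{i=0..q-k} theta_i * theta_{i+k},
and rho(k) = gamma(k) / gamma(0). Sigma^2 cancels.
  numerator   = (1)*(-0.618) + (-0.618)*(0.643) = -1.015374.
  denominator = (1)^2 + (-0.618)^2 + (0.643)^2 = 1.795373.
  rho(1) = -1.015374 / 1.795373 = -0.5656.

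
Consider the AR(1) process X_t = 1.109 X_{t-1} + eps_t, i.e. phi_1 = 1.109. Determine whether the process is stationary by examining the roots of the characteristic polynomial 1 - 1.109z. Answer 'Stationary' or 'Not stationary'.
\text{Not stationary}

The AR(p) characteristic polynomial is P(z) = 1 - 1.109z.
Stationarity requires all roots to lie outside the unit circle, i.e. |z| > 1 for every root.
This is linear in z: 1 + (-1.109) z = 0  =>  z = -1/(-1.109) = 0.901713,  |z| = 0.901713.
Moduli of all roots: 0.9017.
All moduli strictly greater than 1? No.
Verdict: Not stationary.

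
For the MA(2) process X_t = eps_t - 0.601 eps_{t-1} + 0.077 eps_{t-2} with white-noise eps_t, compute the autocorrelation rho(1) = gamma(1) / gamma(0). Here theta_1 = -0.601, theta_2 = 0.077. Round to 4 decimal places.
\rho(1) = -0.4735

For an MA(q) process with theta_0 = 1, the autocovariance is
  gamma(k) = sigma^2 * sum_{i=0..q-k} theta_i * theta_{i+k},
and rho(k) = gamma(k) / gamma(0). Sigma^2 cancels.
  numerator   = (1)*(-0.601) + (-0.601)*(0.077) = -0.647277.
  denominator = (1)^2 + (-0.601)^2 + (0.077)^2 = 1.36713.
  rho(1) = -0.647277 / 1.36713 = -0.4735.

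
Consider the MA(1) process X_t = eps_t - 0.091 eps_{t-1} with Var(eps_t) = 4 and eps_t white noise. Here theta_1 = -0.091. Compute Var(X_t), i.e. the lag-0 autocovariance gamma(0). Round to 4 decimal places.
\gamma(0) = 4.0331

For an MA(q) process X_t = eps_t + sum_i theta_i eps_{t-i} with
Var(eps_t) = sigma^2, the variance is
  gamma(0) = sigma^2 * (1 + sum_i theta_i^2).
  sum_i theta_i^2 = (-0.091)^2 = 0.008281.
  gamma(0) = 4 * (1 + 0.008281) = 4 * 1.008281 = 4.033124, which rounds to 4.0331.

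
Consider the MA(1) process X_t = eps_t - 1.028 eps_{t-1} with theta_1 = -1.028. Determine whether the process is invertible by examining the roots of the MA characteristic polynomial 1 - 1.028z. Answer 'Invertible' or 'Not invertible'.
\text{Not invertible}

The MA(q) characteristic polynomial is P(z) = 1 - 1.028z.
Invertibility requires all roots to lie outside the unit circle, i.e. |z| > 1 for every root.
This is linear in z: 1 + (-1.028) z = 0  =>  z = -1/(-1.028) = 0.972763,  |z| = 0.972763.
Moduli of all roots: 0.9728.
All moduli strictly greater than 1? No.
Verdict: Not invertible.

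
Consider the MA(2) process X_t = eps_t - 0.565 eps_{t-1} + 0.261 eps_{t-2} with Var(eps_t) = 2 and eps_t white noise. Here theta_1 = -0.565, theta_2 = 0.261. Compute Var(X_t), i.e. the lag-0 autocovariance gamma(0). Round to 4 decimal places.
\gamma(0) = 2.7747

For an MA(q) process X_t = eps_t + sum_i theta_i eps_{t-i} with
Var(eps_t) = sigma^2, the variance is
  gamma(0) = sigma^2 * (1 + sum_i theta_i^2).
  sum_i theta_i^2 = (-0.565)^2 + (0.261)^2 = 0.319225 + 0.068121 = 0.387346.
  gamma(0) = 2 * (1 + 0.387346) = 2 * 1.387346 = 2.774692, which rounds to 2.7747.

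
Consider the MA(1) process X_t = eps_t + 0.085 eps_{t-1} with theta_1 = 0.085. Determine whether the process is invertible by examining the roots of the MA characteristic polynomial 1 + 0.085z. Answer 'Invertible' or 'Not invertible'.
\text{Invertible}

The MA(q) characteristic polynomial is P(z) = 1 + 0.085z.
Invertibility requires all roots to lie outside the unit circle, i.e. |z| > 1 for every root.
This is linear in z: 1 + (0.085) z = 0  =>  z = -1/(0.085) = -11.764706,  |z| = 11.764706.
Moduli of all roots: 11.7647.
All moduli strictly greater than 1? Yes.
Verdict: Invertible.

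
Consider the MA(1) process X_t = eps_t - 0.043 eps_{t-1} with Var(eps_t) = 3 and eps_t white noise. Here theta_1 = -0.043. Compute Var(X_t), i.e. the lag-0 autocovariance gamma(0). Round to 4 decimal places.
\gamma(0) = 3.0055

For an MA(q) process X_t = eps_t + sum_i theta_i eps_{t-i} with
Var(eps_t) = sigma^2, the variance is
  gamma(0) = sigma^2 * (1 + sum_i theta_i^2).
  sum_i theta_i^2 = (-0.043)^2 = 0.001849.
  gamma(0) = 3 * (1 + 0.001849) = 3 * 1.001849 = 3.005547, which rounds to 3.0055.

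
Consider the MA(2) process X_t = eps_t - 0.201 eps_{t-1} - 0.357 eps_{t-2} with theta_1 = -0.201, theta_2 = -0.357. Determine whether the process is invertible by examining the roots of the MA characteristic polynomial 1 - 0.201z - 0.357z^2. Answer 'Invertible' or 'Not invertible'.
\text{Invertible}

The MA(q) characteristic polynomial is P(z) = 1 - 0.201z - 0.357z^2.
Invertibility requires all roots to lie outside the unit circle, i.e. |z| > 1 for every root.
Set 1 + (-0.201) z + (-0.357) z^2 = 0, i.e. a z^2 + b z + c = 0 with a = -0.357, b = -0.201, c = 1.
Discriminant D = b^2 - 4ac = (-0.201)^2 - 4*(-0.357)*1 = 0.040401 - (-1.428) = 1.468401.
D >= 0, so the roots are real: z = (-b +/- sqrt(D)) / (2a) = (0.201 +/- 1.211776) / (-0.714).
  z_1 = (0.201 + 1.211776) / (-0.714) = -1.9787,   |z_1| = 1.9787.
  z_2 = (0.201 - 1.211776) / (-0.714) = 1.4157,   |z_2| = 1.4157.
Moduli of all roots: 1.9787, 1.4157.
All moduli strictly greater than 1? Yes.
Verdict: Invertible.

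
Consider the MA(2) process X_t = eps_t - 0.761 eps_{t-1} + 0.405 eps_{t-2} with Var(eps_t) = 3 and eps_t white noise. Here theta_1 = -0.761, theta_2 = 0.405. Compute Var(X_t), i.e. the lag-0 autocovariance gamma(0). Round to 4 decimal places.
\gamma(0) = 5.2294

For an MA(q) process X_t = eps_t + sum_i theta_i eps_{t-i} with
Var(eps_t) = sigma^2, the variance is
  gamma(0) = sigma^2 * (1 + sum_i theta_i^2).
  sum_i theta_i^2 = (-0.761)^2 + (0.405)^2 = 0.579121 + 0.164025 = 0.743146.
  gamma(0) = 3 * (1 + 0.743146) = 3 * 1.743146 = 5.229438, which rounds to 5.2294.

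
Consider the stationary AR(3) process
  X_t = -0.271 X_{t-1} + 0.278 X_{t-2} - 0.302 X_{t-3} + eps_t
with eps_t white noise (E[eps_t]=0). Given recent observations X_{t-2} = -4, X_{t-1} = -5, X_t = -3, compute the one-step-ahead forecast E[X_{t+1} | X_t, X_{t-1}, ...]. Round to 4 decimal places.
E[X_{t+1} \mid \mathcal F_t] = 0.6310

For an AR(p) model X_t = c + sum_i phi_i X_{t-i} + eps_t, the
one-step-ahead conditional mean is
  E[X_{t+1} | X_t, ...] = c + sum_i phi_i X_{t+1-i}.
Substitute known values:
  E[X_{t+1} | ...] = (-0.271) * (-3) + (0.278) * (-5) + (-0.302) * (-4)
                   = 0.6310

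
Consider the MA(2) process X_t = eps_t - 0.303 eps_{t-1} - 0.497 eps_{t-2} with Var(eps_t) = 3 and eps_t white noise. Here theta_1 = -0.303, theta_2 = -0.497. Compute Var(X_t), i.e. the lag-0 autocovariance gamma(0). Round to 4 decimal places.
\gamma(0) = 4.0165

For an MA(q) process X_t = eps_t + sum_i theta_i eps_{t-i} with
Var(eps_t) = sigma^2, the variance is
  gamma(0) = sigma^2 * (1 + sum_i theta_i^2).
  sum_i theta_i^2 = (-0.303)^2 + (-0.497)^2 = 0.091809 + 0.247009 = 0.338818.
  gamma(0) = 3 * (1 + 0.338818) = 3 * 1.338818 = 4.016454, which rounds to 4.0165.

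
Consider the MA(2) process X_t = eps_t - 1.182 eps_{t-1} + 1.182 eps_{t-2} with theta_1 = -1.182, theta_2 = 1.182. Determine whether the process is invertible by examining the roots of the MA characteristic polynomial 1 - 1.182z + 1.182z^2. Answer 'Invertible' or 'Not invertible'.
\text{Not invertible}

The MA(q) characteristic polynomial is P(z) = 1 - 1.182z + 1.182z^2.
Invertibility requires all roots to lie outside the unit circle, i.e. |z| > 1 for every root.
Set 1 + (-1.182) z + (1.182) z^2 = 0, i.e. a z^2 + b z + c = 0 with a = 1.182, b = -1.182, c = 1.
Discriminant D = b^2 - 4ac = (-1.182)^2 - 4*(1.182)*1 = 1.397124 - (4.728) = -3.330876.
D < 0, so the roots are the complex-conjugate pair z = (-b +/- i sqrt(-D)) / (2a) = 0.5 +/- 0.772i.
For a conjugate pair |z|^2 = z * conj(z) = (product of roots) = c/a = 1/(1.182) = 0.846024, so |z| = sqrt(0.846024) = 0.9198 for both roots.
Moduli of all roots: 0.9198, 0.9198.
All moduli strictly greater than 1? No.
Verdict: Not invertible.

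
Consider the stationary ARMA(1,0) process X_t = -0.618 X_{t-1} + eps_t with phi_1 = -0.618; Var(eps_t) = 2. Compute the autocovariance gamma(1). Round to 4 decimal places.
\gamma(1) = -1.9998

Multiply the model equation by X_{t-k} and take expectations. With theta_0 = psi_0 = 1 and psi_j the MA(infinity) weights, this gives
  gamma(k) - sum_i phi_i gamma(k-i) = c_k,
  c_k = sigma^2 * sum_{j=k..q} theta_j psi_{j-k}   (c_k = 0 for k > q),
using gamma(-m) = gamma(m).
Pure AR (q = 0): c_0 = sigma^2 = 2, c_k = 0 for k >= 1.
Equations for k = 0 and k = 1 (AR order 1):
  gamma(0) = phi_1 gamma(1) + c_0
  gamma(1) = phi_1 gamma(0) + c_1
Substituting the second into the first: gamma(0) (1 - phi_1^2) = c_0 + phi_1 c_1, so
  gamma(0) = c_0 / (1 - phi_1^2) = 2 / (1 - (-0.618)^2) = 2 / 0.618076 = 3.235848.
  gamma(1) = phi_1 gamma(0) = (-0.618)(3.235848) = -1.999754.
Therefore gamma(1) = -1.9998 (to 4 decimal places).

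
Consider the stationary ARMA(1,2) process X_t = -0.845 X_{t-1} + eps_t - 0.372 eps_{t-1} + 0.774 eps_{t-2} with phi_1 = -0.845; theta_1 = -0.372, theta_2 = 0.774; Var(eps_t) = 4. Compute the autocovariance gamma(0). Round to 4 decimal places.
\gamma(0) = 55.3622

Multiply the model equation by X_{t-k} and take expectations. With theta_0 = psi_0 = 1 and psi_j the MA(infinity) weights, this gives
  gamma(k) - sum_i phi_i gamma(k-i) = c_k,
  c_k = sigma^2 * sum_{j=k..q} theta_j psi_{j-k}   (c_k = 0 for k > q),
using gamma(-m) = gamma(m).
psi-weights needed (psi_j = theta_j + sum_i phi_i psi_{j-i}):
  psi_1 = theta_1 + phi_1 = -0.372 + (-0.845) = -1.217
  psi_2 = theta_2 + phi_1 psi_1 = 0.774 + (-0.845)(-1.217) = 1.802365
Right-hand sides:
  c_0 = sigma^2 (1 + theta_1 psi_1 + theta_2 psi_2) = 4 * (1 + (-0.372)(-1.217) + (0.774)(1.802365)) = 4 * 2.847755 = 11.391018
  c_1 = sigma^2 (theta_1 + theta_2 psi_1) = 4 * (-0.372 + (0.774)(-1.217)) = -5.255832
  c_2 = sigma^2 theta_2 = 4 * (0.774) = 3.096
Equations for k = 0 and k = 1 (AR order 1):
  gamma(0) = phi_1 gamma(1) + c_0
  gamma(1) = phi_1 gamma(0) + c_1
Substituting the second into the first: gamma(0) (1 - phi_1^2) = c_0 + phi_1 c_1, so
  gamma(0) = (c_0 + phi_1 c_1) / (1 - phi_1^2) = (11.391018 + (-0.845)(-5.255832)) / (1 - (-0.845)^2) = 15.832196 / 0.285975 = 55.362168.
Therefore gamma(0) = 55.3622 (to 4 decimal places).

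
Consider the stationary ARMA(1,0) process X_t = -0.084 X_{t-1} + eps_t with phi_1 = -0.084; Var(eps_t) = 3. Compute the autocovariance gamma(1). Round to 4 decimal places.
\gamma(1) = -0.2538

Multiply the model equation by X_{t-k} and take expectations. With theta_0 = psi_0 = 1 and psi_j the MA(infinity) weights, this gives
  gamma(k) - sum_i phi_i gamma(k-i) = c_k,
  c_k = sigma^2 * sum_{j=k..q} theta_j psi_{j-k}   (c_k = 0 for k > q),
using gamma(-m) = gamma(m).
Pure AR (q = 0): c_0 = sigma^2 = 3, c_k = 0 for k >= 1.
Equations for k = 0 and k = 1 (AR order 1):
  gamma(0) = phi_1 gamma(1) + c_0
  gamma(1) = phi_1 gamma(0) + c_1
Substituting the second into the first: gamma(0) (1 - phi_1^2) = c_0 + phi_1 c_1, so
  gamma(0) = c_0 / (1 - phi_1^2) = 3 / (1 - (-0.084)^2) = 3 / 0.992944 = 3.021318.
  gamma(1) = phi_1 gamma(0) = (-0.084)(3.021318) = -0.253791.
Therefore gamma(1) = -0.2538 (to 4 decimal places).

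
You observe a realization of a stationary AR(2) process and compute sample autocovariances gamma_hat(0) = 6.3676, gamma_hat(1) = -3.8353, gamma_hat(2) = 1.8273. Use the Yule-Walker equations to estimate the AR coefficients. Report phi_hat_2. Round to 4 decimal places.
\hat\phi_{2} = -0.1190

The Yule-Walker equations for an AR(p) process read, in matrix form,
  Gamma_p phi = r_p,   with   (Gamma_p)_{ij} = gamma(|i - j|),
                       (r_p)_i = gamma(i),   i,j = 1..p.
Substitute the sample gammas (Toeplitz matrix and right-hand side of size 2):
  Gamma_p = [[6.3676, -3.8353], [-3.8353, 6.3676]]
  r_p     = [-3.8353, 1.8273]
Written out:
  6.3676 phi_1 - 3.8353 phi_2 = -3.8353
  -3.8353 phi_1 + 6.3676 phi_2 = 1.8273
Solve by Cramer's rule:
  det = gamma(0)^2 - gamma(1)^2 = (6.3676)^2 - (-3.8353)^2 = 40.54632976 - 14.70952609 = 25.83680367
  phi_hat_1 = [gamma(1) gamma(0) - gamma(1) gamma(2)] / det = [(-3.8353)(6.3676) - (-3.8353)(1.8273)] / 25.83680367 = -17.41341259 / 25.83680367 = -0.674
  phi_hat_2 = [gamma(0) gamma(2) - gamma(1)^2] / det = [(6.3676)(1.8273) - (-3.8353)^2] / 25.83680367 = -3.07401061 / 25.83680367 = -0.119
So phi_hat = [-0.6740, -0.1190].
Therefore phi_hat_2 = -0.1190.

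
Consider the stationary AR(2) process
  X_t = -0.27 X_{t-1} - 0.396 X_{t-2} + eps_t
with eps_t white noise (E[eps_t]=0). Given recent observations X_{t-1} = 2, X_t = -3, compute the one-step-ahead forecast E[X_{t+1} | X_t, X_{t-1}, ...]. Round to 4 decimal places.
E[X_{t+1} \mid \mathcal F_t] = 0.0180

For an AR(p) model X_t = c + sum_i phi_i X_{t-i} + eps_t, the
one-step-ahead conditional mean is
  E[X_{t+1} | X_t, ...] = c + sum_i phi_i X_{t+1-i}.
Substitute known values:
  E[X_{t+1} | ...] = (-0.27) * (-3) + (-0.396) * (2)
                   = 0.0180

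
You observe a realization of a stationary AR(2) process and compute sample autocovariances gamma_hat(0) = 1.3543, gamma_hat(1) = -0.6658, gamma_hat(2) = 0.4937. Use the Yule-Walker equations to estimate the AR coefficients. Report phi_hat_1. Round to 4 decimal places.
\hat\phi_{1} = -0.4120

The Yule-Walker equations for an AR(p) process read, in matrix form,
  Gamma_p phi = r_p,   with   (Gamma_p)_{ij} = gamma(|i - j|),
                       (r_p)_i = gamma(i),   i,j = 1..p.
Substitute the sample gammas (Toeplitz matrix and right-hand side of size 2):
  Gamma_p = [[1.3543, -0.6658], [-0.6658, 1.3543]]
  r_p     = [-0.6658, 0.4937]
Written out:
  1.3543 phi_1 - 0.6658 phi_2 = -0.6658
  -0.6658 phi_1 + 1.3543 phi_2 = 0.4937
Solve by Cramer's rule:
  det = gamma(0)^2 - gamma(1)^2 = (1.3543)^2 - (-0.6658)^2 = 1.83412849 - 0.44328964 = 1.39083885
  phi_hat_1 = [gamma(1) gamma(0) - gamma(1) gamma(2)] / det = [(-0.6658)(1.3543) - (-0.6658)(0.4937)] / 1.39083885 = -0.57298748 / 1.39083885 = -0.412
  phi_hat_2 = [gamma(0) gamma(2) - gamma(1)^2] / det = [(1.3543)(0.4937) - (-0.6658)^2] / 1.39083885 = 0.22532827 / 1.39083885 = 0.162
So phi_hat = [-0.4120, 0.1620].
Therefore phi_hat_1 = -0.4120.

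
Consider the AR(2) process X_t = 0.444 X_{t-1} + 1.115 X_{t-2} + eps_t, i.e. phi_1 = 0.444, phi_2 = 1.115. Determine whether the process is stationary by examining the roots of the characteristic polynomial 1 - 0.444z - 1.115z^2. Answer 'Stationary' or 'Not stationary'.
\text{Not stationary}

The AR(p) characteristic polynomial is P(z) = 1 - 0.444z - 1.115z^2.
Stationarity requires all roots to lie outside the unit circle, i.e. |z| > 1 for every root.
Set 1 + (-0.444) z + (-1.115) z^2 = 0, i.e. a z^2 + b z + c = 0 with a = -1.115, b = -0.444, c = 1.
Discriminant D = b^2 - 4ac = (-0.444)^2 - 4*(-1.115)*1 = 0.197136 - (-4.46) = 4.657136.
D >= 0, so the roots are real: z = (-b +/- sqrt(D)) / (2a) = (0.444 +/- 2.15804) / (-2.23).
  z_1 = (0.444 + 2.15804) / (-2.23) = -1.1668,   |z_1| = 1.1668.
  z_2 = (0.444 - 2.15804) / (-2.23) = 0.7686,   |z_2| = 0.7686.
Moduli of all roots: 1.1668, 0.7686.
All moduli strictly greater than 1? No.
Verdict: Not stationary.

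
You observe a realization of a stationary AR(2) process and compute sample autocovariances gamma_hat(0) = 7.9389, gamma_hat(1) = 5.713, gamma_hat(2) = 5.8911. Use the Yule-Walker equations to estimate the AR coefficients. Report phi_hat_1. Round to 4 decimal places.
\hat\phi_{1} = 0.3850

The Yule-Walker equations for an AR(p) process read, in matrix form,
  Gamma_p phi = r_p,   with   (Gamma_p)_{ij} = gamma(|i - j|),
                       (r_p)_i = gamma(i),   i,j = 1..p.
Substitute the sample gammas (Toeplitz matrix and right-hand side of size 2):
  Gamma_p = [[7.9389, 5.713], [5.713, 7.9389]]
  r_p     = [5.713, 5.8911]
Written out:
  7.9389 phi_1 + 5.713 phi_2 = 5.713
  5.713 phi_1 + 7.9389 phi_2 = 5.8911
Solve by Cramer's rule:
  det = gamma(0)^2 - gamma(1)^2 = (7.9389)^2 - (5.713)^2 = 63.02613321 - 32.638369 = 30.38776421
  phi_hat_1 = [gamma(1) gamma(0) - gamma(1) gamma(2)] / det = [(5.713)(7.9389) - (5.713)(5.8911)] / 30.38776421 = 11.6990814 / 30.38776421 = 0.385
  phi_hat_2 = [gamma(0) gamma(2) - gamma(1)^2] / det = [(7.9389)(5.8911) - (5.713)^2] / 30.38776421 = 14.13048479 / 30.38776421 = 0.465
So phi_hat = [0.3850, 0.4650].
Therefore phi_hat_1 = 0.3850.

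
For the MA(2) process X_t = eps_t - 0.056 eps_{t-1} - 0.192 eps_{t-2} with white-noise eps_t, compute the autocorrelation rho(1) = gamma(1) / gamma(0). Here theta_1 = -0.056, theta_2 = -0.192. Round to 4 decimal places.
\rho(1) = -0.0435

For an MA(q) process with theta_0 = 1, the autocovariance is
  gamma(k) = sigma^2 * sum_{i=0..q-k} theta_i * theta_{i+k},
and rho(k) = gamma(k) / gamma(0). Sigma^2 cancels.
  numerator   = (1)*(-0.056) + (-0.056)*(-0.192) = -0.045248.
  denominator = (1)^2 + (-0.056)^2 + (-0.192)^2 = 1.04.
  rho(1) = -0.045248 / 1.04 = -0.0435.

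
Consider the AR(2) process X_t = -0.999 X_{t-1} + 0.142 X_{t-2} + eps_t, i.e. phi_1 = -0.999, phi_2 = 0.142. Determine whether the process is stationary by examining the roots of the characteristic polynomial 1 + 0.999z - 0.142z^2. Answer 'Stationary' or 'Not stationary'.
\text{Not stationary}

The AR(p) characteristic polynomial is P(z) = 1 + 0.999z - 0.142z^2.
Stationarity requires all roots to lie outside the unit circle, i.e. |z| > 1 for every root.
Set 1 + (0.999) z + (-0.142) z^2 = 0, i.e. a z^2 + b z + c = 0 with a = -0.142, b = 0.999, c = 1.
Discriminant D = b^2 - 4ac = (0.999)^2 - 4*(-0.142)*1 = 0.998001 - (-0.568) = 1.566001.
D >= 0, so the roots are real: z = (-b +/- sqrt(D)) / (2a) = (-0.999 +/- 1.2514) / (-0.284).
  z_1 = (-0.999 + 1.2514) / (-0.284) = -0.8887,   |z_1| = 0.8887.
  z_2 = (-0.999 - 1.2514) / (-0.284) = 7.9239,   |z_2| = 7.9239.
Moduli of all roots: 0.8887, 7.9239.
All moduli strictly greater than 1? No.
Verdict: Not stationary.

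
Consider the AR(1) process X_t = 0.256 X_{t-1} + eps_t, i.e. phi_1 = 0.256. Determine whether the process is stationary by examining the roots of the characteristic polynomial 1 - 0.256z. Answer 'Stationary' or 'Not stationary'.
\text{Stationary}

The AR(p) characteristic polynomial is P(z) = 1 - 0.256z.
Stationarity requires all roots to lie outside the unit circle, i.e. |z| > 1 for every root.
This is linear in z: 1 + (-0.256) z = 0  =>  z = -1/(-0.256) = 3.90625,  |z| = 3.90625.
Moduli of all roots: 3.9062.
All moduli strictly greater than 1? Yes.
Verdict: Stationary.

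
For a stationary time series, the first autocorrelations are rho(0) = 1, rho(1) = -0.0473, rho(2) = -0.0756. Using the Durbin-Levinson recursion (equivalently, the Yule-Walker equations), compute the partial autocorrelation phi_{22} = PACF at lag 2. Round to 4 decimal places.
\phi_{22} = -0.0780

The PACF at lag k is phi_{kk}, the last component of the solution
to the Yule-Walker system G_k phi = r_k where
  (G_k)_{ij} = rho(|i - j|), (r_k)_i = rho(i), i,j = 1..k.
Equivalently, Durbin-Levinson gives phi_{kk} iteratively:
  phi_{11} = rho(1)
  phi_{kk} = [rho(k) - sum_{j=1..k-1} phi_{k-1,j} rho(k-j)]
            / [1 - sum_{j=1..k-1} phi_{k-1,j} rho(j)],
  phi_{k,j} = phi_{k-1,j} - phi_{kk} phi_{k-1,k-j},  j = 1..k-1.
Step k = 1:
  phi_11 = rho(1) = -0.0473.
Step k = 2:
  phi_22 = [rho(2) - phi_11 rho(1)] / [1 - phi_11 rho(1)] = [-0.0756 - (-0.0473)(-0.0473)] / [1 - (-0.0473)(-0.0473)]
         = -0.07783729 / 0.99776271 = -0.078.
Therefore phi_{22} = -0.0780.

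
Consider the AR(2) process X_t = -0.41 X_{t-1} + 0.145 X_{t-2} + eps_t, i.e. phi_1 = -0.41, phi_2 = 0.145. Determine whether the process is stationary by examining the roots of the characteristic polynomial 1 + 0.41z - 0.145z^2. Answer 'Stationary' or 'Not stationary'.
\text{Stationary}

The AR(p) characteristic polynomial is P(z) = 1 + 0.41z - 0.145z^2.
Stationarity requires all roots to lie outside the unit circle, i.e. |z| > 1 for every root.
Set 1 + (0.41) z + (-0.145) z^2 = 0, i.e. a z^2 + b z + c = 0 with a = -0.145, b = 0.41, c = 1.
Discriminant D = b^2 - 4ac = (0.41)^2 - 4*(-0.145)*1 = 0.1681 - (-0.58) = 0.7481.
D >= 0, so the roots are real: z = (-b +/- sqrt(D)) / (2a) = (-0.41 +/- 0.864928) / (-0.29).
  z_1 = (-0.41 + 0.864928) / (-0.29) = -1.5687,   |z_1| = 1.5687.
  z_2 = (-0.41 - 0.864928) / (-0.29) = 4.3963,   |z_2| = 4.3963.
Moduli of all roots: 1.5687, 4.3963.
All moduli strictly greater than 1? Yes.
Verdict: Stationary.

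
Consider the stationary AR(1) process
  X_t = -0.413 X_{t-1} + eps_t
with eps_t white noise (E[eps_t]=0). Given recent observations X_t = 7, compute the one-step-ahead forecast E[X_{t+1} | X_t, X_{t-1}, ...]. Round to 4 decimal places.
E[X_{t+1} \mid \mathcal F_t] = -2.8910

For an AR(p) model X_t = c + sum_i phi_i X_{t-i} + eps_t, the
one-step-ahead conditional mean is
  E[X_{t+1} | X_t, ...] = c + sum_i phi_i X_{t+1-i}.
Substitute known values:
  E[X_{t+1} | ...] = (-0.413) * (7)
                   = -2.8910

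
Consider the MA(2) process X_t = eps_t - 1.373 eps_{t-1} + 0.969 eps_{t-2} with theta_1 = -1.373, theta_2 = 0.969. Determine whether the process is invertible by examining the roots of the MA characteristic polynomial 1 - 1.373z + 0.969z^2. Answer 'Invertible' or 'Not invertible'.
\text{Invertible}

The MA(q) characteristic polynomial is P(z) = 1 - 1.373z + 0.969z^2.
Invertibility requires all roots to lie outside the unit circle, i.e. |z| > 1 for every root.
Set 1 + (-1.373) z + (0.969) z^2 = 0, i.e. a z^2 + b z + c = 0 with a = 0.969, b = -1.373, c = 1.
Discriminant D = b^2 - 4ac = (-1.373)^2 - 4*(0.969)*1 = 1.885129 - (3.876) = -1.990871.
D < 0, so the roots are the complex-conjugate pair z = (-b +/- i sqrt(-D)) / (2a) = 0.7085 +/- 0.7281i.
For a conjugate pair |z|^2 = z * conj(z) = (product of roots) = c/a = 1/(0.969) = 1.031992, so |z| = sqrt(1.031992) = 1.0159 for both roots.
Moduli of all roots: 1.0159, 1.0159.
All moduli strictly greater than 1? Yes.
Verdict: Invertible.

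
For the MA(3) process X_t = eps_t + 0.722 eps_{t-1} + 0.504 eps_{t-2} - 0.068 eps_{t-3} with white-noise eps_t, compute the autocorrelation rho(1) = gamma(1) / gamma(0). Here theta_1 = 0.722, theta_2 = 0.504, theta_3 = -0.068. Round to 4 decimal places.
\rho(1) = 0.5908

For an MA(q) process with theta_0 = 1, the autocovariance is
  gamma(k) = sigma^2 * sum_{i=0..q-k} theta_i * theta_{i+k},
and rho(k) = gamma(k) / gamma(0). Sigma^2 cancels.
  numerator   = (1)*(0.722) + (0.722)*(0.504) + (0.504)*(-0.068) = 1.051616.
  denominator = (1)^2 + (0.722)^2 + (0.504)^2 + (-0.068)^2 = 1.779924.
  rho(1) = 1.051616 / 1.779924 = 0.5908.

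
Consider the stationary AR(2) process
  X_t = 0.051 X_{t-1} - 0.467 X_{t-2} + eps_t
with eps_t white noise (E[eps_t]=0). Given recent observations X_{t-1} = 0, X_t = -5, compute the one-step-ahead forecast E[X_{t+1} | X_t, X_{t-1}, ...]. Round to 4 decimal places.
E[X_{t+1} \mid \mathcal F_t] = -0.2550

For an AR(p) model X_t = c + sum_i phi_i X_{t-i} + eps_t, the
one-step-ahead conditional mean is
  E[X_{t+1} | X_t, ...] = c + sum_i phi_i X_{t+1-i}.
Substitute known values:
  E[X_{t+1} | ...] = (0.051) * (-5) + (-0.467) * (0)
                   = -0.2550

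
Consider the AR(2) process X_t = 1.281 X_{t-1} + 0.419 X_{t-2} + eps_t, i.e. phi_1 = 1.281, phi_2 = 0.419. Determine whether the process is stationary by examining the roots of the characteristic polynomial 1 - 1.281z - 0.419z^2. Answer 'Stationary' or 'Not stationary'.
\text{Not stationary}

The AR(p) characteristic polynomial is P(z) = 1 - 1.281z - 0.419z^2.
Stationarity requires all roots to lie outside the unit circle, i.e. |z| > 1 for every root.
Set 1 + (-1.281) z + (-0.419) z^2 = 0, i.e. a z^2 + b z + c = 0 with a = -0.419, b = -1.281, c = 1.
Discriminant D = b^2 - 4ac = (-1.281)^2 - 4*(-0.419)*1 = 1.640961 - (-1.676) = 3.316961.
D >= 0, so the roots are real: z = (-b +/- sqrt(D)) / (2a) = (1.281 +/- 1.821253) / (-0.838).
  z_1 = (1.281 + 1.821253) / (-0.838) = -3.702,   |z_1| = 3.702.
  z_2 = (1.281 - 1.821253) / (-0.838) = 0.6447,   |z_2| = 0.6447.
Moduli of all roots: 3.7020, 0.6447.
All moduli strictly greater than 1? No.
Verdict: Not stationary.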